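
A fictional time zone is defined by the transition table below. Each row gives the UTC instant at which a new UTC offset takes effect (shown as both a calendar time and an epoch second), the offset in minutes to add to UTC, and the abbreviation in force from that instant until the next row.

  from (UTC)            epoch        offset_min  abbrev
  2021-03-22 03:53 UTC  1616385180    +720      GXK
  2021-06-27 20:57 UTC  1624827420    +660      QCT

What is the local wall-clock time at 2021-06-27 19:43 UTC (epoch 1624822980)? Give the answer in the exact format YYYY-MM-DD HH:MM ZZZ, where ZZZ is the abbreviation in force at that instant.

2021-06-28 07:43 GXK

Query: 2021-06-27 19:43 UTC
Rule 1/2 (GXK, +12:00): 2021-03-22 03:53 UTC ≤ query < 2021-06-27 20:57 UTC
19·60 + 43 + 720 = 1903 min
1903 = 1·1440 + 463; 463 = 7·60 + 43 → 07:43, 2021-06-27 + 1 day = 2021-06-28
→ 2021-06-28 07:43 GXK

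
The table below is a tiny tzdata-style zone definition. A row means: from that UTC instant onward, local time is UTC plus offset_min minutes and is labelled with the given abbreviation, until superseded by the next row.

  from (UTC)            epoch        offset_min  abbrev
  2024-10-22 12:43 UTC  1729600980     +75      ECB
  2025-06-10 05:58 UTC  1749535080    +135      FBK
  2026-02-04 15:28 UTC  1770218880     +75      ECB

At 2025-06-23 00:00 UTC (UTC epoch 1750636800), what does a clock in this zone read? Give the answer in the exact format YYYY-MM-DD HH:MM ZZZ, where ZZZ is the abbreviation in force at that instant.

Query: 2025-06-23 00:00 UTC
Rule 2/3 (FBK, +02:15): 2025-06-10 05:58 UTC ≤ query < 2026-02-04 15:28 UTC
0·60 + 0 + 135 = 135 min
135 = 0·1440 + 135; 135 = 2·60 + 15 → 02:15, same day
→ 2025-06-23 02:15 FBK

2025-06-23 02:15 FBK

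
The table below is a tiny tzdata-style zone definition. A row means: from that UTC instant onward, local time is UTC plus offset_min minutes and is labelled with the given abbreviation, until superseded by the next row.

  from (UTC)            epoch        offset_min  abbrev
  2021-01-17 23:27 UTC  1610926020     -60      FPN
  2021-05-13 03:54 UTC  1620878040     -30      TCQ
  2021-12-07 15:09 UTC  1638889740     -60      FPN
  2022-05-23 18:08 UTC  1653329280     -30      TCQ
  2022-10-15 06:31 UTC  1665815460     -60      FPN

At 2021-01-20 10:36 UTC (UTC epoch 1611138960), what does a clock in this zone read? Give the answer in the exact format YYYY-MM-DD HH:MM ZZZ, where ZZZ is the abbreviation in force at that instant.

Query: 2021-01-20 10:36 UTC
Rule 1/5 (FPN, -01:00): 2021-01-17 23:27 UTC ≤ query < 2021-05-13 03:54 UTC
10·60 + 36 - 60 = 576 min
576 = 0·1440 + 576; 576 = 9·60 + 36 → 09:36, same day
→ 2021-01-20 09:36 FPN

2021-01-20 09:36 FPN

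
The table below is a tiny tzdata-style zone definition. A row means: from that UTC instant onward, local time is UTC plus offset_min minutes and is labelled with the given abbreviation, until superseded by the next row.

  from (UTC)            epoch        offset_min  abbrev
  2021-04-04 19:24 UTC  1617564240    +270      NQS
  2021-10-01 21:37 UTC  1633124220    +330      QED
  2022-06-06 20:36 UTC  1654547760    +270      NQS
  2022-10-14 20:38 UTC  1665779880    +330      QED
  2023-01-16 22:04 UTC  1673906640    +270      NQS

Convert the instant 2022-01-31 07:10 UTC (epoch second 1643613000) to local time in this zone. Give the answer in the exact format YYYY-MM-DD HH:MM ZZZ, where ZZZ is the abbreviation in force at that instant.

2022-01-31 12:40 QED

Query: 2022-01-31 07:10 UTC
Rule 2/5 (QED, +05:30): 2021-10-01 21:37 UTC ≤ query < 2022-06-06 20:36 UTC
7·60 + 10 + 330 = 760 min
760 = 0·1440 + 760; 760 = 12·60 + 40 → 12:40, same day
→ 2022-01-31 12:40 QED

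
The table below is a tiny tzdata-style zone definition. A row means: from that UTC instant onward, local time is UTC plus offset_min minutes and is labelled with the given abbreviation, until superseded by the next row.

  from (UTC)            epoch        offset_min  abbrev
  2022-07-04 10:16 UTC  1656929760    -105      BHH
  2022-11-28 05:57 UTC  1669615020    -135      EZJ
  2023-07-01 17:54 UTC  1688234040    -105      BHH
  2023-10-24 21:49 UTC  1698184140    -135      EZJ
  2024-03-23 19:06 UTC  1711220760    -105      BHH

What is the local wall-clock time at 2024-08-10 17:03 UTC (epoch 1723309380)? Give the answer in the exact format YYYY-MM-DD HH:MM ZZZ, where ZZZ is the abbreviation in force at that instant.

Query: 2024-08-10 17:03 UTC
Rule 5/5 (BHH, -01:45): 2024-03-23 19:06 UTC ≤ query < +∞
17·60 + 3 - 105 = 918 min
918 = 0·1440 + 918; 918 = 15·60 + 18 → 15:18, same day
→ 2024-08-10 15:18 BHH

2024-08-10 15:18 BHH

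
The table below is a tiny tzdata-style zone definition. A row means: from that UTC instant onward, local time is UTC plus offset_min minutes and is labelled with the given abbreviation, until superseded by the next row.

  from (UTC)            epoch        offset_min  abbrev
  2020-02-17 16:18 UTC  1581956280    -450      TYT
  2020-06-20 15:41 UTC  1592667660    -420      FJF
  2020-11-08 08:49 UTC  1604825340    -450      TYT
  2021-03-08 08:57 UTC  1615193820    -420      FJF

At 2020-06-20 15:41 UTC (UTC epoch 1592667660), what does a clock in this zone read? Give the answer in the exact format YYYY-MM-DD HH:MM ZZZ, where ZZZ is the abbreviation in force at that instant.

Query: 2020-06-20 15:41 UTC
Rule 2/4 (FJF, -07:00): 2020-06-20 15:41 UTC ≤ query < 2020-11-08 08:49 UTC
15·60 + 41 - 420 = 521 min
521 = 0·1440 + 521; 521 = 8·60 + 41 → 08:41, same day
→ 2020-06-20 08:41 FJF

2020-06-20 08:41 FJF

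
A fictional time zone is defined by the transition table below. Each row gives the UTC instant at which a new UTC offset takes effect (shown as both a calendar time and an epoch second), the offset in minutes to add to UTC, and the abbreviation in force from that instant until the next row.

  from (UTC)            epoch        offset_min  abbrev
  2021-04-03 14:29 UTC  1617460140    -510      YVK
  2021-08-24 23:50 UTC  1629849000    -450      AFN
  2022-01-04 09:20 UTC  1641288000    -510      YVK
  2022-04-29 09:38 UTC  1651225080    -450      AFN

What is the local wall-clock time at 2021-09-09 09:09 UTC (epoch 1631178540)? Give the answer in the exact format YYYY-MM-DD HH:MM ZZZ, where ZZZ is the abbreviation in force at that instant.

Query: 2021-09-09 09:09 UTC
Rule 2/4 (AFN, -07:30): 2021-08-24 23:50 UTC ≤ query < 2022-01-04 09:20 UTC
9·60 + 9 - 450 = 99 min
99 = 0·1440 + 99; 99 = 1·60 + 39 → 01:39, same day
→ 2021-09-09 01:39 AFN

2021-09-09 01:39 AFN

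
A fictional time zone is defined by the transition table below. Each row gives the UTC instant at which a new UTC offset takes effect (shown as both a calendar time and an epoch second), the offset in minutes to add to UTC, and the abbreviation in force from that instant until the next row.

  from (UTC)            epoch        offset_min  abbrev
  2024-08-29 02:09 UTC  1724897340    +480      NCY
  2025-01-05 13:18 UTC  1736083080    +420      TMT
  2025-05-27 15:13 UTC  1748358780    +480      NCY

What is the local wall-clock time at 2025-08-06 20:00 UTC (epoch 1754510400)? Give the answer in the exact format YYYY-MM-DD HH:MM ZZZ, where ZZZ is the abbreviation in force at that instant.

2025-08-07 04:00 NCY

Query: 2025-08-06 20:00 UTC
Rule 3/3 (NCY, +08:00): 2025-05-27 15:13 UTC ≤ query < +∞
20·60 + 0 + 480 = 1680 min
1680 = 1·1440 + 240; 240 = 4·60 + 0 → 04:00, 2025-08-06 + 1 day = 2025-08-07
→ 2025-08-07 04:00 NCY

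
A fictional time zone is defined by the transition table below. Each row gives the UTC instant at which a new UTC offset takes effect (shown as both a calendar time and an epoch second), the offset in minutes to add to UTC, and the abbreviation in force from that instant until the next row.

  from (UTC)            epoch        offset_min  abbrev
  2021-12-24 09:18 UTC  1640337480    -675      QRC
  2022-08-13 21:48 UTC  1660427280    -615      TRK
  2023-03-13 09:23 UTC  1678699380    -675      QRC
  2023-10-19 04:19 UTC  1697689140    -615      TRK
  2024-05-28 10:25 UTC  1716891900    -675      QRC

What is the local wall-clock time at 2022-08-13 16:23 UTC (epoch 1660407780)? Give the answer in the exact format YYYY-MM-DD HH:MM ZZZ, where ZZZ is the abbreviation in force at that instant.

Query: 2022-08-13 16:23 UTC
Rule 1/5 (QRC, -11:15): 2021-12-24 09:18 UTC ≤ query < 2022-08-13 21:48 UTC
16·60 + 23 - 675 = 308 min
308 = 0·1440 + 308; 308 = 5·60 + 8 → 05:08, same day
→ 2022-08-13 05:08 QRC

2022-08-13 05:08 QRC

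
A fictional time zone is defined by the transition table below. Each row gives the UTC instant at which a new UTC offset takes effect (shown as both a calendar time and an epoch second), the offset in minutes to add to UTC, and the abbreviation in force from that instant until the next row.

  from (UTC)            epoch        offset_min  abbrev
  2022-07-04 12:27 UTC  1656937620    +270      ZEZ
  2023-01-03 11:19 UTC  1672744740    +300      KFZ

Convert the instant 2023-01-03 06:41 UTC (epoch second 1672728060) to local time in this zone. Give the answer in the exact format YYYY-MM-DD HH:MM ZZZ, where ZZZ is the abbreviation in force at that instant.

Query: 2023-01-03 06:41 UTC
Rule 1/2 (ZEZ, +04:30): 2022-07-04 12:27 UTC ≤ query < 2023-01-03 11:19 UTC
6·60 + 41 + 270 = 671 min
671 = 0·1440 + 671; 671 = 11·60 + 11 → 11:11, same day
→ 2023-01-03 11:11 ZEZ

2023-01-03 11:11 ZEZ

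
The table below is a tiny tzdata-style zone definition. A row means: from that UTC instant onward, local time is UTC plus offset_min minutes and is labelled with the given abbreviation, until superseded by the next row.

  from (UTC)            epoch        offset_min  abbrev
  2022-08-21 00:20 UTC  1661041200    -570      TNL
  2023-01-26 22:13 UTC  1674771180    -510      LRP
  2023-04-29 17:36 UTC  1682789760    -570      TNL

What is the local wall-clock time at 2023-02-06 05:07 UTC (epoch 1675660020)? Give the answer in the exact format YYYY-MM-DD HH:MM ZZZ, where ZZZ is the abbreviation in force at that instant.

2023-02-05 20:37 LRP

Query: 2023-02-06 05:07 UTC
Rule 2/3 (LRP, -08:30): 2023-01-26 22:13 UTC ≤ query < 2023-04-29 17:36 UTC
5·60 + 7 - 510 = -203 min
-203 = -1·1440 + 1237; 1237 = 20·60 + 37 → 20:37, 2023-02-06 - 1 day = 2023-02-05
→ 2023-02-05 20:37 LRP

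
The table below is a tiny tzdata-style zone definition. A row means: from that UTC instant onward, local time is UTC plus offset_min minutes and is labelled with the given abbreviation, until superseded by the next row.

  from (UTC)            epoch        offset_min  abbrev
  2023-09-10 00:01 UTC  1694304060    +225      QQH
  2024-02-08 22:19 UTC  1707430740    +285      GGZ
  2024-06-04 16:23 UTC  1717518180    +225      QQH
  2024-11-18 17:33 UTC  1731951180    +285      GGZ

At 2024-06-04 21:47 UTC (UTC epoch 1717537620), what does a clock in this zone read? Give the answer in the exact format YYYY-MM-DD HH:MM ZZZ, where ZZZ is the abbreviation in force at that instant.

Query: 2024-06-04 21:47 UTC
Rule 3/4 (QQH, +03:45): 2024-06-04 16:23 UTC ≤ query < 2024-11-18 17:33 UTC
21·60 + 47 + 225 = 1532 min
1532 = 1·1440 + 92; 92 = 1·60 + 32 → 01:32, 2024-06-04 + 1 day = 2024-06-05
→ 2024-06-05 01:32 QQH

2024-06-05 01:32 QQH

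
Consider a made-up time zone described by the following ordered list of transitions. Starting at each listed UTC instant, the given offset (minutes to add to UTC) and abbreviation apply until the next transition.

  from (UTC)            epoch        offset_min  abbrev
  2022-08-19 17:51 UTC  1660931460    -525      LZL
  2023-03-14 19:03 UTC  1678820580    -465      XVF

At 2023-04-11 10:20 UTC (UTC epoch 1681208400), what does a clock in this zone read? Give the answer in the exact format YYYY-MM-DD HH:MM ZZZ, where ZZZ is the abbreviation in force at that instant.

2023-04-11 02:35 XVF

Query: 2023-04-11 10:20 UTC
Rule 2/2 (XVF, -07:45): 2023-03-14 19:03 UTC ≤ query < +∞
10·60 + 20 - 465 = 155 min
155 = 0·1440 + 155; 155 = 2·60 + 35 → 02:35, same day
→ 2023-04-11 02:35 XVF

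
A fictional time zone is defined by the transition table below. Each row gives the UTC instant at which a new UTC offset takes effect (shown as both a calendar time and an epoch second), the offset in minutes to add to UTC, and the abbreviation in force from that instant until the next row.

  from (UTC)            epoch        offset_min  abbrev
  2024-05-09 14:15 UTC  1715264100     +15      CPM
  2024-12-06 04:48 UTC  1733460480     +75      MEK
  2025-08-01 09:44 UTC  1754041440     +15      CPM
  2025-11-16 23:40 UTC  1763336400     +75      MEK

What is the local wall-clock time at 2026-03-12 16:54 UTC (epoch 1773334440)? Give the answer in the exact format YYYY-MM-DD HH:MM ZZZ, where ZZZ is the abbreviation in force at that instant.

2026-03-12 18:09 MEK

Query: 2026-03-12 16:54 UTC
Rule 4/4 (MEK, +01:15): 2025-11-16 23:40 UTC ≤ query < +∞
16·60 + 54 + 75 = 1089 min
1089 = 0·1440 + 1089; 1089 = 18·60 + 9 → 18:09, same day
→ 2026-03-12 18:09 MEK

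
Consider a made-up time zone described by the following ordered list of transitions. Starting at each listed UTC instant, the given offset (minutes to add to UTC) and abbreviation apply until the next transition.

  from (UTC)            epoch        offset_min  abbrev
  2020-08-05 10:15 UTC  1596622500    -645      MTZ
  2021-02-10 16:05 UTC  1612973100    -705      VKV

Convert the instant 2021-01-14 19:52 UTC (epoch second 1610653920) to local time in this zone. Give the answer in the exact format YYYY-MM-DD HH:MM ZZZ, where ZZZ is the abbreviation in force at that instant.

2021-01-14 09:07 MTZ

Query: 2021-01-14 19:52 UTC
Rule 1/2 (MTZ, -10:45): 2020-08-05 10:15 UTC ≤ query < 2021-02-10 16:05 UTC
19·60 + 52 - 645 = 547 min
547 = 0·1440 + 547; 547 = 9·60 + 7 → 09:07, same day
→ 2021-01-14 09:07 MTZ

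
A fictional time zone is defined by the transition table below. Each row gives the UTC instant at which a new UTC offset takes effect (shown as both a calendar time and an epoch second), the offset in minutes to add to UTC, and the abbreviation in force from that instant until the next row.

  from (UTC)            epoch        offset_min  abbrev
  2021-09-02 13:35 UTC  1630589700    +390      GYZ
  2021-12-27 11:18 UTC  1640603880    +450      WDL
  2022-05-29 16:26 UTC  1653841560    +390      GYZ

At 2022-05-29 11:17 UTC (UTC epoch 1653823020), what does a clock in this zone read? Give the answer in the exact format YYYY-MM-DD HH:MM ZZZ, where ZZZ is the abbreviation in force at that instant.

2022-05-29 18:47 WDL

Query: 2022-05-29 11:17 UTC
Rule 2/3 (WDL, +07:30): 2021-12-27 11:18 UTC ≤ query < 2022-05-29 16:26 UTC
11·60 + 17 + 450 = 1127 min
1127 = 0·1440 + 1127; 1127 = 18·60 + 47 → 18:47, same day
→ 2022-05-29 18:47 WDL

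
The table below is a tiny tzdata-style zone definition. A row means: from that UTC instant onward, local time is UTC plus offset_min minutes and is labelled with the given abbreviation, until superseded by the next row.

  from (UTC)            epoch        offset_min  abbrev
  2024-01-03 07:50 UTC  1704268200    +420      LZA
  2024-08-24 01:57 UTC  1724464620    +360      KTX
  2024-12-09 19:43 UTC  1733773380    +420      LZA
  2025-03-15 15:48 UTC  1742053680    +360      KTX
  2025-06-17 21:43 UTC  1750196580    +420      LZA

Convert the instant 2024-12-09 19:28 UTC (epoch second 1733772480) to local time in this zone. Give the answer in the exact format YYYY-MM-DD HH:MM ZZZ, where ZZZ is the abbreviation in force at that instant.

Query: 2024-12-09 19:28 UTC
Rule 2/5 (KTX, +06:00): 2024-08-24 01:57 UTC ≤ query < 2024-12-09 19:43 UTC
19·60 + 28 + 360 = 1528 min
1528 = 1·1440 + 88; 88 = 1·60 + 28 → 01:28, 2024-12-09 + 1 day = 2024-12-10
→ 2024-12-10 01:28 KTX

2024-12-10 01:28 KTX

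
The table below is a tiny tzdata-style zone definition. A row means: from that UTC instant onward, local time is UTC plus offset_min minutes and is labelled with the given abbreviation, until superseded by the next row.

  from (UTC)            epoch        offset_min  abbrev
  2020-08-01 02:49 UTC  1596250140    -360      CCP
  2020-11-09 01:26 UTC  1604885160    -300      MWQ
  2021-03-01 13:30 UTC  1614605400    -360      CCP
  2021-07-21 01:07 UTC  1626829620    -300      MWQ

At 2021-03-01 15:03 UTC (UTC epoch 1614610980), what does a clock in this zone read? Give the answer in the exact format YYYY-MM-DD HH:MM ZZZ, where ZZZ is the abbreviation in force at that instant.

2021-03-01 09:03 CCP

Query: 2021-03-01 15:03 UTC
Rule 3/4 (CCP, -06:00): 2021-03-01 13:30 UTC ≤ query < 2021-07-21 01:07 UTC
15·60 + 3 - 360 = 543 min
543 = 0·1440 + 543; 543 = 9·60 + 3 → 09:03, same day
→ 2021-03-01 09:03 CCP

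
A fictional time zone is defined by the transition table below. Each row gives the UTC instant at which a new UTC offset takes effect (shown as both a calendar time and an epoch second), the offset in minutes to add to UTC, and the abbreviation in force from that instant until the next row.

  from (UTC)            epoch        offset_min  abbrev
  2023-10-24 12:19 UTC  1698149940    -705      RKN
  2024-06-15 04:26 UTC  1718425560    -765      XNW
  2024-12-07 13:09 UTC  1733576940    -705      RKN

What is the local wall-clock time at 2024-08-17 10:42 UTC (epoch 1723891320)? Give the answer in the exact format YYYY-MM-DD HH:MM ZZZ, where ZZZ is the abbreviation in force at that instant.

2024-08-16 21:57 XNW

Query: 2024-08-17 10:42 UTC
Rule 2/3 (XNW, -12:45): 2024-06-15 04:26 UTC ≤ query < 2024-12-07 13:09 UTC
10·60 + 42 - 765 = -123 min
-123 = -1·1440 + 1317; 1317 = 21·60 + 57 → 21:57, 2024-08-17 - 1 day = 2024-08-16
→ 2024-08-16 21:57 XNW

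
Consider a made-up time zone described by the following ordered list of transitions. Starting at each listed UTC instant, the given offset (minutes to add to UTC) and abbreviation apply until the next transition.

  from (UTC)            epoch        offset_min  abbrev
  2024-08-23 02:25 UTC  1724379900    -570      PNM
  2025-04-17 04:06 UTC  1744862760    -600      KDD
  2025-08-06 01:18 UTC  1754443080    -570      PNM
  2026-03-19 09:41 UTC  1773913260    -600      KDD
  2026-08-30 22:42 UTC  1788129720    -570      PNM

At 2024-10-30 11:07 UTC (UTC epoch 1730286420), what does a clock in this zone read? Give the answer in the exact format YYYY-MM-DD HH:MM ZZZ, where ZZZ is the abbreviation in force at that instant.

2024-10-30 01:37 PNM

Query: 2024-10-30 11:07 UTC
Rule 1/5 (PNM, -09:30): 2024-08-23 02:25 UTC ≤ query < 2025-04-17 04:06 UTC
11·60 + 7 - 570 = 97 min
97 = 0·1440 + 97; 97 = 1·60 + 37 → 01:37, same day
→ 2024-10-30 01:37 PNM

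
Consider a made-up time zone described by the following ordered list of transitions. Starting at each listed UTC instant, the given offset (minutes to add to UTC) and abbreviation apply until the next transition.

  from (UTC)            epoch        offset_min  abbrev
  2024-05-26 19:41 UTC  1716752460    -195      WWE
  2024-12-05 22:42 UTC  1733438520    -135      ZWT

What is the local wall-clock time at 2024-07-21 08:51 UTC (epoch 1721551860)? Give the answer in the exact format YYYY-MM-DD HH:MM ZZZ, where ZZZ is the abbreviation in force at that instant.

Query: 2024-07-21 08:51 UTC
Rule 1/2 (WWE, -03:15): 2024-05-26 19:41 UTC ≤ query < 2024-12-05 22:42 UTC
8·60 + 51 - 195 = 336 min
336 = 0·1440 + 336; 336 = 5·60 + 36 → 05:36, same day
→ 2024-07-21 05:36 WWE

2024-07-21 05:36 WWE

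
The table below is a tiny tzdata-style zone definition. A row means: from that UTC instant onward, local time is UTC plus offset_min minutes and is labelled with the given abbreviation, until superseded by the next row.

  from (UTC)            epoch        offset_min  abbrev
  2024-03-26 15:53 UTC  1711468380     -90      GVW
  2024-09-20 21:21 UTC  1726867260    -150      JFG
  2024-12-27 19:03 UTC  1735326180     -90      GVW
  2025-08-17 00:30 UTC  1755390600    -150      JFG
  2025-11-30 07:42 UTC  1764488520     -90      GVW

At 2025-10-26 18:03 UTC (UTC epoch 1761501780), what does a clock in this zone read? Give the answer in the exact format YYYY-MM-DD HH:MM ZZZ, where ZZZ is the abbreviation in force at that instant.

2025-10-26 15:33 JFG

Query: 2025-10-26 18:03 UTC
Rule 4/5 (JFG, -02:30): 2025-08-17 00:30 UTC ≤ query < 2025-11-30 07:42 UTC
18·60 + 3 - 150 = 933 min
933 = 0·1440 + 933; 933 = 15·60 + 33 → 15:33, same day
→ 2025-10-26 15:33 JFG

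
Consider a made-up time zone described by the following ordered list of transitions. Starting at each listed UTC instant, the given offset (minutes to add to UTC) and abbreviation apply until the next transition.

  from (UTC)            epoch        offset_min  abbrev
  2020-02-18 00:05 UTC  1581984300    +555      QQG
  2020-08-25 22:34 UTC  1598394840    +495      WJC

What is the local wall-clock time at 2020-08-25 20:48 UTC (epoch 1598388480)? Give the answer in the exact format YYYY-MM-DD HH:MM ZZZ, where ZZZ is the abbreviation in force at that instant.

Query: 2020-08-25 20:48 UTC
Rule 1/2 (QQG, +09:15): 2020-02-18 00:05 UTC ≤ query < 2020-08-25 22:34 UTC
20·60 + 48 + 555 = 1803 min
1803 = 1·1440 + 363; 363 = 6·60 + 3 → 06:03, 2020-08-25 + 1 day = 2020-08-26
→ 2020-08-26 06:03 QQG

2020-08-26 06:03 QQG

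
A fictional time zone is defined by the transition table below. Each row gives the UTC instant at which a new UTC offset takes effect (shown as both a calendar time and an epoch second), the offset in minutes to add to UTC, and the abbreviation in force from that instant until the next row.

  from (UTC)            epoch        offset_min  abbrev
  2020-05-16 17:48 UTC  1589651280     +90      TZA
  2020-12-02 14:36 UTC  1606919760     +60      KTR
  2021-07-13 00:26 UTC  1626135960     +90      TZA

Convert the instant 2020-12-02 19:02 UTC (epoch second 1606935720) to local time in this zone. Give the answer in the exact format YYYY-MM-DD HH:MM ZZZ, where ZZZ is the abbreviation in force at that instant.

2020-12-02 20:02 KTR

Query: 2020-12-02 19:02 UTC
Rule 2/3 (KTR, +01:00): 2020-12-02 14:36 UTC ≤ query < 2021-07-13 00:26 UTC
19·60 + 2 + 60 = 1202 min
1202 = 0·1440 + 1202; 1202 = 20·60 + 2 → 20:02, same day
→ 2020-12-02 20:02 KTR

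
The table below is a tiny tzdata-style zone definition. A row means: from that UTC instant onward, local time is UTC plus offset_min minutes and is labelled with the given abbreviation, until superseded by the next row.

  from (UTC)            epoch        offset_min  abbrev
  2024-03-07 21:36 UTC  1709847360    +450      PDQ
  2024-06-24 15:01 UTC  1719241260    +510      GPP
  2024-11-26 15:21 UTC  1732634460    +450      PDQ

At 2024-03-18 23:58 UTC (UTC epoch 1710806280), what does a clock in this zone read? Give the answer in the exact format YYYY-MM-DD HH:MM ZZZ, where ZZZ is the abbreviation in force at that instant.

2024-03-19 07:28 PDQ

Query: 2024-03-18 23:58 UTC
Rule 1/3 (PDQ, +07:30): 2024-03-07 21:36 UTC ≤ query < 2024-06-24 15:01 UTC
23·60 + 58 + 450 = 1888 min
1888 = 1·1440 + 448; 448 = 7·60 + 28 → 07:28, 2024-03-18 + 1 day = 2024-03-19
→ 2024-03-19 07:28 PDQ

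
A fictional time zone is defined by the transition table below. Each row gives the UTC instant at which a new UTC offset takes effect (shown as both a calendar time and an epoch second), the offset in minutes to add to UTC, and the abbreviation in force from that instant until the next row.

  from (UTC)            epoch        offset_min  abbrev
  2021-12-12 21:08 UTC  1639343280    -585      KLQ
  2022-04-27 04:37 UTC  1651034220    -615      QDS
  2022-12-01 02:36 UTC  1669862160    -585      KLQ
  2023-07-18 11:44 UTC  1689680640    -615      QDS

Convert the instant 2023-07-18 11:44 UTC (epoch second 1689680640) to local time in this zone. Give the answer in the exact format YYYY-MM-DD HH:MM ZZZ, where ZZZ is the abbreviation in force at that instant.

Query: 2023-07-18 11:44 UTC
Rule 4/4 (QDS, -10:15): 2023-07-18 11:44 UTC ≤ query < +∞
11·60 + 44 - 615 = 89 min
89 = 0·1440 + 89; 89 = 1·60 + 29 → 01:29, same day
→ 2023-07-18 01:29 QDS

2023-07-18 01:29 QDS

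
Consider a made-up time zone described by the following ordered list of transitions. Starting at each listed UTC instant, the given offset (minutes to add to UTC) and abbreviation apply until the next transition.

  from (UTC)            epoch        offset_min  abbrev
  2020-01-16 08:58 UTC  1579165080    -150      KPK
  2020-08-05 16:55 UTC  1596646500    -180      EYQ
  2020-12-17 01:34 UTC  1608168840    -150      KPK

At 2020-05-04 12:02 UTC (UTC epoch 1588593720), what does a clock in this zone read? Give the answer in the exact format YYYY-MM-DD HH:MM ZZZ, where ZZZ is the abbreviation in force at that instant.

Query: 2020-05-04 12:02 UTC
Rule 1/3 (KPK, -02:30): 2020-01-16 08:58 UTC ≤ query < 2020-08-05 16:55 UTC
12·60 + 2 - 150 = 572 min
572 = 0·1440 + 572; 572 = 9·60 + 32 → 09:32, same day
→ 2020-05-04 09:32 KPK

2020-05-04 09:32 KPK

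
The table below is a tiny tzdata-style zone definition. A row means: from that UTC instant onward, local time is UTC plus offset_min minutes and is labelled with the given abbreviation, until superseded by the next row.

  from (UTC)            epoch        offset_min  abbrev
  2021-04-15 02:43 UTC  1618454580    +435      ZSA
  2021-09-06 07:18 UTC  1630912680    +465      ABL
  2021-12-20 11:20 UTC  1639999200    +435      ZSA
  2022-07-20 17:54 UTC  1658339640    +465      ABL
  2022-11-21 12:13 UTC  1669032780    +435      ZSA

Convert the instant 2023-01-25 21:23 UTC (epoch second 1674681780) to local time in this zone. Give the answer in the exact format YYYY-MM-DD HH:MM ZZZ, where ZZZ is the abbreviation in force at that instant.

Query: 2023-01-25 21:23 UTC
Rule 5/5 (ZSA, +07:15): 2022-11-21 12:13 UTC ≤ query < +∞
21·60 + 23 + 435 = 1718 min
1718 = 1·1440 + 278; 278 = 4·60 + 38 → 04:38, 2023-01-25 + 1 day = 2023-01-26
→ 2023-01-26 04:38 ZSA

2023-01-26 04:38 ZSA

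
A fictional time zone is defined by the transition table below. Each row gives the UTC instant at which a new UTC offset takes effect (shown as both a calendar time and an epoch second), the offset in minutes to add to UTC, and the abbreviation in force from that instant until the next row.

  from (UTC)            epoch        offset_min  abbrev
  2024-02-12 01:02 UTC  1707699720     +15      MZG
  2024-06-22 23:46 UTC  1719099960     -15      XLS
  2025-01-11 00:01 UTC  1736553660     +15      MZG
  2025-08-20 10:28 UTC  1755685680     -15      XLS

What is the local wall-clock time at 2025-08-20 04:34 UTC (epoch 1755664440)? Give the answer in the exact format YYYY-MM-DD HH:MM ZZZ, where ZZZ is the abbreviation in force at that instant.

Query: 2025-08-20 04:34 UTC
Rule 3/4 (MZG, +00:15): 2025-01-11 00:01 UTC ≤ query < 2025-08-20 10:28 UTC
4·60 + 34 + 15 = 289 min
289 = 0·1440 + 289; 289 = 4·60 + 49 → 04:49, same day
→ 2025-08-20 04:49 MZG

2025-08-20 04:49 MZG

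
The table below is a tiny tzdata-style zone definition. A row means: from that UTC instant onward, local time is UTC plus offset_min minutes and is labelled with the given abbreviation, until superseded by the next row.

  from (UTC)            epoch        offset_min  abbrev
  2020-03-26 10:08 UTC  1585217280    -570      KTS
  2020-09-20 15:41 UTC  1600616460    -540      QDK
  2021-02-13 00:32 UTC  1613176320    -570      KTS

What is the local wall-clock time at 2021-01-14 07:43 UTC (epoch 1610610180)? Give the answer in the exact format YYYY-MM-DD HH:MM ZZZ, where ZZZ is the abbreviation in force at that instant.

2021-01-13 22:43 QDK

Query: 2021-01-14 07:43 UTC
Rule 2/3 (QDK, -09:00): 2020-09-20 15:41 UTC ≤ query < 2021-02-13 00:32 UTC
7·60 + 43 - 540 = -77 min
-77 = -1·1440 + 1363; 1363 = 22·60 + 43 → 22:43, 2021-01-14 - 1 day = 2021-01-13
→ 2021-01-13 22:43 QDK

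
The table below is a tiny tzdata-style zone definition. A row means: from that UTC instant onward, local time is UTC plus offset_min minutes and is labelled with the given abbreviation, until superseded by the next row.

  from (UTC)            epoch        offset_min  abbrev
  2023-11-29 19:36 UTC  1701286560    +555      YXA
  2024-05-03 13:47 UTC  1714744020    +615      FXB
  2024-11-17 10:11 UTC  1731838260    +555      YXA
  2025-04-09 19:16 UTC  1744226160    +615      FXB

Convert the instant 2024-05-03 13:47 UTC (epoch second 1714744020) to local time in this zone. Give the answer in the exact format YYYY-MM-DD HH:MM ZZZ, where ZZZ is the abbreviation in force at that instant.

Query: 2024-05-03 13:47 UTC
Rule 2/4 (FXB, +10:15): 2024-05-03 13:47 UTC ≤ query < 2024-11-17 10:11 UTC
13·60 + 47 + 615 = 1442 min
1442 = 1·1440 + 2; 2 = 0·60 + 2 → 00:02, 2024-05-03 + 1 day = 2024-05-04
→ 2024-05-04 00:02 FXB

2024-05-04 00:02 FXB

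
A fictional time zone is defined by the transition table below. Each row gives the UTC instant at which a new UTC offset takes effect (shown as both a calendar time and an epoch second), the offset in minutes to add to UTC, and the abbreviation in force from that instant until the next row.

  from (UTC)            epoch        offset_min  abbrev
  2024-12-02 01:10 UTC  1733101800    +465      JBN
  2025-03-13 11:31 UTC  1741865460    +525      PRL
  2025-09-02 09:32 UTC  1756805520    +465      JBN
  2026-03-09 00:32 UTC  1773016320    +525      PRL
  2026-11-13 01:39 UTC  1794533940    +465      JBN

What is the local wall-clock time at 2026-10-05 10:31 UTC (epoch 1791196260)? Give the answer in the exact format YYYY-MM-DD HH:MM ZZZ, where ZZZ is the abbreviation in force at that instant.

Query: 2026-10-05 10:31 UTC
Rule 4/5 (PRL, +08:45): 2026-03-09 00:32 UTC ≤ query < 2026-11-13 01:39 UTC
10·60 + 31 + 525 = 1156 min
1156 = 0·1440 + 1156; 1156 = 19·60 + 16 → 19:16, same day
→ 2026-10-05 19:16 PRL

2026-10-05 19:16 PRL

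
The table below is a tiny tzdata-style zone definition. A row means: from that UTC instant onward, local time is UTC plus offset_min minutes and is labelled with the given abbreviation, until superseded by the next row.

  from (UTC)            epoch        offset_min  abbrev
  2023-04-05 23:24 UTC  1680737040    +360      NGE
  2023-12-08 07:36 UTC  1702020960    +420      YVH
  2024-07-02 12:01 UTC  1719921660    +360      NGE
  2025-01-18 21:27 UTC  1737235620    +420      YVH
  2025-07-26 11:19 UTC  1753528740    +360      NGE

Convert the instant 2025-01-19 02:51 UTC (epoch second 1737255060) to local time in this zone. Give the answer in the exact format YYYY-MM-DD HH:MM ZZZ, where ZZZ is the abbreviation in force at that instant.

Query: 2025-01-19 02:51 UTC
Rule 4/5 (YVH, +07:00): 2025-01-18 21:27 UTC ≤ query < 2025-07-26 11:19 UTC
2·60 + 51 + 420 = 591 min
591 = 0·1440 + 591; 591 = 9·60 + 51 → 09:51, same day
→ 2025-01-19 09:51 YVH

2025-01-19 09:51 YVH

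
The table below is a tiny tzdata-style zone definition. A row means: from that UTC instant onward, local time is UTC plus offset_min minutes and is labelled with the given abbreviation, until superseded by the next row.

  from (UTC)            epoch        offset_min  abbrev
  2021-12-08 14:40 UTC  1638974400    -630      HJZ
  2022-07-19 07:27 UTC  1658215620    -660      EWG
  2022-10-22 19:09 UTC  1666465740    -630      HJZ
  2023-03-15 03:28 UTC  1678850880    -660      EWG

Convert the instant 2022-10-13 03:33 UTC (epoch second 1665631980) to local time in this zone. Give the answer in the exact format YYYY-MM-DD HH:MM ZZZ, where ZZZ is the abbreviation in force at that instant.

2022-10-12 16:33 EWG

Query: 2022-10-13 03:33 UTC
Rule 2/4 (EWG, -11:00): 2022-07-19 07:27 UTC ≤ query < 2022-10-22 19:09 UTC
3·60 + 33 - 660 = -447 min
-447 = -1·1440 + 993; 993 = 16·60 + 33 → 16:33, 2022-10-13 - 1 day = 2022-10-12
→ 2022-10-12 16:33 EWG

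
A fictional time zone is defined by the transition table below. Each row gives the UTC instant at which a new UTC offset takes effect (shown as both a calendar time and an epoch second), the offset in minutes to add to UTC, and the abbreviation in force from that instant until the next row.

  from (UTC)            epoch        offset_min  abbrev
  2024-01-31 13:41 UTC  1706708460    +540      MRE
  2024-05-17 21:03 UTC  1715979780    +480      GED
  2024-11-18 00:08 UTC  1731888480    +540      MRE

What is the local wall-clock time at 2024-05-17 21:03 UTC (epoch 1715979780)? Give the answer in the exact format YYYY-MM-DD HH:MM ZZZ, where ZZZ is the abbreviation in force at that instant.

Query: 2024-05-17 21:03 UTC
Rule 2/3 (GED, +08:00): 2024-05-17 21:03 UTC ≤ query < 2024-11-18 00:08 UTC
21·60 + 3 + 480 = 1743 min
1743 = 1·1440 + 303; 303 = 5·60 + 3 → 05:03, 2024-05-17 + 1 day = 2024-05-18
→ 2024-05-18 05:03 GED

2024-05-18 05:03 GED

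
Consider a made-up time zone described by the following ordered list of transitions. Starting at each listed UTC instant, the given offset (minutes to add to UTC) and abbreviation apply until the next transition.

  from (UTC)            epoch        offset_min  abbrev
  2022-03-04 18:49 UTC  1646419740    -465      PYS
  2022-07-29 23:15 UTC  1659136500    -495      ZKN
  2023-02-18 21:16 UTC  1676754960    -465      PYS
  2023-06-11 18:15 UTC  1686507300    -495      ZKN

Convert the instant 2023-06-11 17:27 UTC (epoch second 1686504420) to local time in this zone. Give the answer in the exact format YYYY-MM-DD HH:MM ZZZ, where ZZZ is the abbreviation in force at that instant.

2023-06-11 09:42 PYS

Query: 2023-06-11 17:27 UTC
Rule 3/4 (PYS, -07:45): 2023-02-18 21:16 UTC ≤ query < 2023-06-11 18:15 UTC
17·60 + 27 - 465 = 582 min
582 = 0·1440 + 582; 582 = 9·60 + 42 → 09:42, same day
→ 2023-06-11 09:42 PYS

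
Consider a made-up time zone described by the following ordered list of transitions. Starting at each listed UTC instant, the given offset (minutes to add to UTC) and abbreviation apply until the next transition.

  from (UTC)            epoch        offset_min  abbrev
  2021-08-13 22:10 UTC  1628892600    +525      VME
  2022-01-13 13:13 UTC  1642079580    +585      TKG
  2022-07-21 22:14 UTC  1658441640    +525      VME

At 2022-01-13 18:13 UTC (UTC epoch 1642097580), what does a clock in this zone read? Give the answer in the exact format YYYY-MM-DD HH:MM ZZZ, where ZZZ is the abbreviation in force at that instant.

2022-01-14 03:58 TKG

Query: 2022-01-13 18:13 UTC
Rule 2/3 (TKG, +09:45): 2022-01-13 13:13 UTC ≤ query < 2022-07-21 22:14 UTC
18·60 + 13 + 585 = 1678 min
1678 = 1·1440 + 238; 238 = 3·60 + 58 → 03:58, 2022-01-13 + 1 day = 2022-01-14
→ 2022-01-14 03:58 TKG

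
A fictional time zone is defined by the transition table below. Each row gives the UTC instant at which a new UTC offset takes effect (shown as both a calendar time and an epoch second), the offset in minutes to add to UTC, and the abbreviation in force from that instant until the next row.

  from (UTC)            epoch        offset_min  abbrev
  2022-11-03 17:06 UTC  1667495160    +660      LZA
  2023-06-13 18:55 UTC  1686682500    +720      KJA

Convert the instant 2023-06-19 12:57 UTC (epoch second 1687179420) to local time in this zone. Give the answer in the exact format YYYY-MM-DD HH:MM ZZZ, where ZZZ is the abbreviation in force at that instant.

Query: 2023-06-19 12:57 UTC
Rule 2/2 (KJA, +12:00): 2023-06-13 18:55 UTC ≤ query < +∞
12·60 + 57 + 720 = 1497 min
1497 = 1·1440 + 57; 57 = 0·60 + 57 → 00:57, 2023-06-19 + 1 day = 2023-06-20
→ 2023-06-20 00:57 KJA

2023-06-20 00:57 KJA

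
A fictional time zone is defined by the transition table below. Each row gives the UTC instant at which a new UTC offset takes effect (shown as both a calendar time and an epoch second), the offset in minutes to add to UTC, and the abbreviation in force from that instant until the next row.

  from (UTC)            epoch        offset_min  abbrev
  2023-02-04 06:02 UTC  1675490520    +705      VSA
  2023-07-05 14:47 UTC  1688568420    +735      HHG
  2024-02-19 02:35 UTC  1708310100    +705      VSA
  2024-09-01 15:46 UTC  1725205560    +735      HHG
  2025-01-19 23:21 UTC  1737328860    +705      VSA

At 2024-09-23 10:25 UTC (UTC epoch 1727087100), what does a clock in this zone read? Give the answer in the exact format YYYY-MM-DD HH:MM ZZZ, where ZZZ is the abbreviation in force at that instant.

2024-09-23 22:40 HHG

Query: 2024-09-23 10:25 UTC
Rule 4/5 (HHG, +12:15): 2024-09-01 15:46 UTC ≤ query < 2025-01-19 23:21 UTC
10·60 + 25 + 735 = 1360 min
1360 = 0·1440 + 1360; 1360 = 22·60 + 40 → 22:40, same day
→ 2024-09-23 22:40 HHG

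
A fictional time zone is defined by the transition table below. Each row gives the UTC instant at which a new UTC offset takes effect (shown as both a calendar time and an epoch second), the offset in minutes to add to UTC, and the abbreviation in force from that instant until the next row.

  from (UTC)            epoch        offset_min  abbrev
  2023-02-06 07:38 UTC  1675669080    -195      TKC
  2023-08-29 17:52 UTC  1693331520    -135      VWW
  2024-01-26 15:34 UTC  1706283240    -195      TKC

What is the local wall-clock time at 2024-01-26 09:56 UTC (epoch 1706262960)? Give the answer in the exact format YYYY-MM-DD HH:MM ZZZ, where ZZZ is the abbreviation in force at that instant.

2024-01-26 07:41 VWW

Query: 2024-01-26 09:56 UTC
Rule 2/3 (VWW, -02:15): 2023-08-29 17:52 UTC ≤ query < 2024-01-26 15:34 UTC
9·60 + 56 - 135 = 461 min
461 = 0·1440 + 461; 461 = 7·60 + 41 → 07:41, same day
→ 2024-01-26 07:41 VWW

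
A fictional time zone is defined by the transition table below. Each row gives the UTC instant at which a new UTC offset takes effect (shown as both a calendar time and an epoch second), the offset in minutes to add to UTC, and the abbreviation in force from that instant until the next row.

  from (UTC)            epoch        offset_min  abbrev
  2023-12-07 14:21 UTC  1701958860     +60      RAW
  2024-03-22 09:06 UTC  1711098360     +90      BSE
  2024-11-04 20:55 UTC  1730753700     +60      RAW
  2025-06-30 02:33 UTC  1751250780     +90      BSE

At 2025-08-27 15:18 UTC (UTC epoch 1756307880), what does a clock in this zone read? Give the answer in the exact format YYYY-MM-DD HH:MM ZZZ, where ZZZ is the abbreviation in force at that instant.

Query: 2025-08-27 15:18 UTC
Rule 4/4 (BSE, +01:30): 2025-06-30 02:33 UTC ≤ query < +∞
15·60 + 18 + 90 = 1008 min
1008 = 0·1440 + 1008; 1008 = 16·60 + 48 → 16:48, same day
→ 2025-08-27 16:48 BSE

2025-08-27 16:48 BSE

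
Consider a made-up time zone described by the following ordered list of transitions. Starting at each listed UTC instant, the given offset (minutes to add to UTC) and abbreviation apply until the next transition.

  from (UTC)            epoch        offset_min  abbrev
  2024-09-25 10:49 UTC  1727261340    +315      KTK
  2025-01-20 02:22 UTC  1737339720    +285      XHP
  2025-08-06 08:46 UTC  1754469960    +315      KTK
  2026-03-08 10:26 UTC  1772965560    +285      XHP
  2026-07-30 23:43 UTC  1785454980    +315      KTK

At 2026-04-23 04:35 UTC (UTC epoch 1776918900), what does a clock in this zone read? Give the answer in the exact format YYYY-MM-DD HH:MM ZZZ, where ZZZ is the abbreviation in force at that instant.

2026-04-23 09:20 XHP

Query: 2026-04-23 04:35 UTC
Rule 4/5 (XHP, +04:45): 2026-03-08 10:26 UTC ≤ query < 2026-07-30 23:43 UTC
4·60 + 35 + 285 = 560 min
560 = 0·1440 + 560; 560 = 9·60 + 20 → 09:20, same day
→ 2026-04-23 09:20 XHP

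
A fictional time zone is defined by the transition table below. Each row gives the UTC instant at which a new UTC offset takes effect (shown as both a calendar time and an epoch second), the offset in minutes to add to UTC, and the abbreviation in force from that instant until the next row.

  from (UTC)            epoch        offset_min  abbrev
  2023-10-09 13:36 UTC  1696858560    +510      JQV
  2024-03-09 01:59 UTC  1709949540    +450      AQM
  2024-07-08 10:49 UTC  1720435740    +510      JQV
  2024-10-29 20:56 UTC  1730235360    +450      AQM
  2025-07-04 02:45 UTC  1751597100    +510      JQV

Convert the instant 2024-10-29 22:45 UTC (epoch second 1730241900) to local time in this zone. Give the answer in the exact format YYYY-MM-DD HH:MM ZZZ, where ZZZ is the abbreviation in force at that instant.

Query: 2024-10-29 22:45 UTC
Rule 4/5 (AQM, +07:30): 2024-10-29 20:56 UTC ≤ query < 2025-07-04 02:45 UTC
22·60 + 45 + 450 = 1815 min
1815 = 1·1440 + 375; 375 = 6·60 + 15 → 06:15, 2024-10-29 + 1 day = 2024-10-30
→ 2024-10-30 06:15 AQM

2024-10-30 06:15 AQM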